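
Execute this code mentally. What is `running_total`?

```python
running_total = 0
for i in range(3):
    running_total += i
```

Let's trace through this code step by step.

Initialize: running_total = 0
Entering loop: for i in range(3):

After execution: running_total = 3
3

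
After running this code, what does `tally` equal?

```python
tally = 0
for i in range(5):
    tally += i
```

Let's trace through this code step by step.

Initialize: tally = 0
Entering loop: for i in range(5):

After execution: tally = 10
10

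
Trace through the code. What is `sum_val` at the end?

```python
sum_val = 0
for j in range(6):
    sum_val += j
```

Let's trace through this code step by step.

Initialize: sum_val = 0
Entering loop: for j in range(6):

After execution: sum_val = 15
15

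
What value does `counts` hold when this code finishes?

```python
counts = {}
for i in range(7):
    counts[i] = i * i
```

Let's trace through this code step by step.

Initialize: counts = {}
Entering loop: for i in range(7):

After execution: counts = {0: 0, 1: 1, 2: 4, 3: 9, 4: 16, 5: 25, 6: 36}
{0: 0, 1: 1, 2: 4, 3: 9, 4: 16, 5: 25, 6: 36}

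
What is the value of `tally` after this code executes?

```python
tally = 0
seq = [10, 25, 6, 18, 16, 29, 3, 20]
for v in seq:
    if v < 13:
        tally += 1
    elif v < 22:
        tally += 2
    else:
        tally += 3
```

Let's trace through this code step by step.

Initialize: tally = 0
Initialize: seq = [10, 25, 6, 18, 16, 29, 3, 20]
Entering loop: for v in seq:

After execution: tally = 15
15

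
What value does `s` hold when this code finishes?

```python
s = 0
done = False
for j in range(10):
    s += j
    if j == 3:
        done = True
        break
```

Let's trace through this code step by step.

Initialize: s = 0
Initialize: done = False
Entering loop: for j in range(10):

After execution: s = 6
6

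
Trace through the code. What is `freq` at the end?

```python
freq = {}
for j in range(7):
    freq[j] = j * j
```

Let's trace through this code step by step.

Initialize: freq = {}
Entering loop: for j in range(7):

After execution: freq = {0: 0, 1: 1, 2: 4, 3: 9, 4: 16, 5: 25, 6: 36}
{0: 0, 1: 1, 2: 4, 3: 9, 4: 16, 5: 25, 6: 36}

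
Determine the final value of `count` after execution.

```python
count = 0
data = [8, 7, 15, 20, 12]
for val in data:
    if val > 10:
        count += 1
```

Let's trace through this code step by step.

Initialize: count = 0
Initialize: data = [8, 7, 15, 20, 12]
Entering loop: for val in data:

After execution: count = 3
3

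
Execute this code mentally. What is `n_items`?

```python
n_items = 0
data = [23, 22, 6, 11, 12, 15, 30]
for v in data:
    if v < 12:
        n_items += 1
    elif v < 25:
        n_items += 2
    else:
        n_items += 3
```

Let's trace through this code step by step.

Initialize: n_items = 0
Initialize: data = [23, 22, 6, 11, 12, 15, 30]
Entering loop: for v in data:

After execution: n_items = 13
13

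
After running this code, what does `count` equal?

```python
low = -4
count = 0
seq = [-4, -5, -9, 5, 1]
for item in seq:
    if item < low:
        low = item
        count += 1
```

Let's trace through this code step by step.

Initialize: low = -4
Initialize: count = 0
Initialize: seq = [-4, -5, -9, 5, 1]
Entering loop: for item in seq:

After execution: count = 2
2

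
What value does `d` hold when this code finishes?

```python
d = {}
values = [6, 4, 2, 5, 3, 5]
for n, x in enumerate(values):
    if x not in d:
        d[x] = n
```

Let's trace through this code step by step.

Initialize: d = {}
Initialize: values = [6, 4, 2, 5, 3, 5]
Entering loop: for n, x in enumerate(values):

After execution: d = {6: 0, 4: 1, 2: 2, 5: 3, 3: 4}
{6: 0, 4: 1, 2: 2, 5: 3, 3: 4}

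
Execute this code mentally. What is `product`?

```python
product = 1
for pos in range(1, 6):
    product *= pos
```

Let's trace through this code step by step.

Initialize: product = 1
Entering loop: for pos in range(1, 6):

After execution: product = 120
120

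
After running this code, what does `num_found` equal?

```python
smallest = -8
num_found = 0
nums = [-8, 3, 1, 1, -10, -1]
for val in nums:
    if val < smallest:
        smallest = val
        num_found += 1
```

Let's trace through this code step by step.

Initialize: smallest = -8
Initialize: num_found = 0
Initialize: nums = [-8, 3, 1, 1, -10, -1]
Entering loop: for val in nums:

After execution: num_found = 1
1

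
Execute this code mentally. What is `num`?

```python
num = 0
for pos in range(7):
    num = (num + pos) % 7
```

Let's trace through this code step by step.

Initialize: num = 0
Entering loop: for pos in range(7):

After execution: num = 0
0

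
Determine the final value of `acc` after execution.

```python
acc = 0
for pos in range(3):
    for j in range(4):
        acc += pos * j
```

Let's trace through this code step by step.

Initialize: acc = 0
Entering loop: for pos in range(3):

After execution: acc = 18
18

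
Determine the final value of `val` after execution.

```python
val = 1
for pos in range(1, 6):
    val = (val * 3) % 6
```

Let's trace through this code step by step.

Initialize: val = 1
Entering loop: for pos in range(1, 6):

After execution: val = 3
3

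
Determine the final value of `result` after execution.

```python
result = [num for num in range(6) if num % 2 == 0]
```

Let's trace through this code step by step.

Initialize: result = [num for num in range(6) if num % 2 == 0]

After execution: result = [0, 2, 4]
[0, 2, 4]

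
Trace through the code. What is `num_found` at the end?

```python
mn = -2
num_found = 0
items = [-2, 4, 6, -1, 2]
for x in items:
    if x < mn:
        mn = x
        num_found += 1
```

Let's trace through this code step by step.

Initialize: mn = -2
Initialize: num_found = 0
Initialize: items = [-2, 4, 6, -1, 2]
Entering loop: for x in items:

After execution: num_found = 0
0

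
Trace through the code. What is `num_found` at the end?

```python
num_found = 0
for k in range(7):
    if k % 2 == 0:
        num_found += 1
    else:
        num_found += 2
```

Let's trace through this code step by step.

Initialize: num_found = 0
Entering loop: for k in range(7):

After execution: num_found = 10
10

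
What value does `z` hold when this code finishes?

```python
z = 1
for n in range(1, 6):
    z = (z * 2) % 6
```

Let's trace through this code step by step.

Initialize: z = 1
Entering loop: for n in range(1, 6):

After execution: z = 2
2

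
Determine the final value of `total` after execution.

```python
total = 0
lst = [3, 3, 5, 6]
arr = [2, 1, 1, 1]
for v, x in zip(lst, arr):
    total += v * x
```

Let's trace through this code step by step.

Initialize: total = 0
Initialize: lst = [3, 3, 5, 6]
Initialize: arr = [2, 1, 1, 1]
Entering loop: for v, x in zip(lst, arr):

After execution: total = 20
20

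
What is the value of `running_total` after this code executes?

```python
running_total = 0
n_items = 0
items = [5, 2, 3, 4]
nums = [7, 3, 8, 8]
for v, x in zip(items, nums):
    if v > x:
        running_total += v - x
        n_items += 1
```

Let's trace through this code step by step.

Initialize: running_total = 0
Initialize: n_items = 0
Initialize: items = [5, 2, 3, 4]
Initialize: nums = [7, 3, 8, 8]
Entering loop: for v, x in zip(items, nums):

After execution: running_total = 0
0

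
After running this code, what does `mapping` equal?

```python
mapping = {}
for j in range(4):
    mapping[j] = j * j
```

Let's trace through this code step by step.

Initialize: mapping = {}
Entering loop: for j in range(4):

After execution: mapping = {0: 0, 1: 1, 2: 4, 3: 9}
{0: 0, 1: 1, 2: 4, 3: 9}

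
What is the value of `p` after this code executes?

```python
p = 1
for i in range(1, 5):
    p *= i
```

Let's trace through this code step by step.

Initialize: p = 1
Entering loop: for i in range(1, 5):

After execution: p = 24
24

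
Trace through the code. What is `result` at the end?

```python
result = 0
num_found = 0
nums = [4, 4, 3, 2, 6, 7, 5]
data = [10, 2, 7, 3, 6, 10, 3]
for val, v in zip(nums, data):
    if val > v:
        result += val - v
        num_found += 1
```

Let's trace through this code step by step.

Initialize: result = 0
Initialize: num_found = 0
Initialize: nums = [4, 4, 3, 2, 6, 7, 5]
Initialize: data = [10, 2, 7, 3, 6, 10, 3]
Entering loop: for val, v in zip(nums, data):

After execution: result = 4
4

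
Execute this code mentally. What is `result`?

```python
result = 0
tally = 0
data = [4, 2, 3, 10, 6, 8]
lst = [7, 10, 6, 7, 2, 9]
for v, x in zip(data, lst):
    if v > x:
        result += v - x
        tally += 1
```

Let's trace through this code step by step.

Initialize: result = 0
Initialize: tally = 0
Initialize: data = [4, 2, 3, 10, 6, 8]
Initialize: lst = [7, 10, 6, 7, 2, 9]
Entering loop: for v, x in zip(data, lst):

After execution: result = 7
7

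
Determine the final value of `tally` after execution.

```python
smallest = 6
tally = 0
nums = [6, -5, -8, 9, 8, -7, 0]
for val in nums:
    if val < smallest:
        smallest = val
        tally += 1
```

Let's trace through this code step by step.

Initialize: smallest = 6
Initialize: tally = 0
Initialize: nums = [6, -5, -8, 9, 8, -7, 0]
Entering loop: for val in nums:

After execution: tally = 2
2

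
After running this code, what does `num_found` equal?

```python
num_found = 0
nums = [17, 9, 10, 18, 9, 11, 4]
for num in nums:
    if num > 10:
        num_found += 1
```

Let's trace through this code step by step.

Initialize: num_found = 0
Initialize: nums = [17, 9, 10, 18, 9, 11, 4]
Entering loop: for num in nums:

After execution: num_found = 3
3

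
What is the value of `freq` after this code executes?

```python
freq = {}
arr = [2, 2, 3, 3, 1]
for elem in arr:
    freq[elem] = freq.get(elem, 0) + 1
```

Let's trace through this code step by step.

Initialize: freq = {}
Initialize: arr = [2, 2, 3, 3, 1]
Entering loop: for elem in arr:

After execution: freq = {2: 2, 3: 2, 1: 1}
{2: 2, 3: 2, 1: 1}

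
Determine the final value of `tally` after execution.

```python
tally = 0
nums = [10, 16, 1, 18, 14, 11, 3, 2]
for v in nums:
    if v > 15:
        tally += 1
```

Let's trace through this code step by step.

Initialize: tally = 0
Initialize: nums = [10, 16, 1, 18, 14, 11, 3, 2]
Entering loop: for v in nums:

After execution: tally = 2
2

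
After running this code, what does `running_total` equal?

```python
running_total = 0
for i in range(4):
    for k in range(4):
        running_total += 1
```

Let's trace through this code step by step.

Initialize: running_total = 0
Entering loop: for i in range(4):

After execution: running_total = 16
16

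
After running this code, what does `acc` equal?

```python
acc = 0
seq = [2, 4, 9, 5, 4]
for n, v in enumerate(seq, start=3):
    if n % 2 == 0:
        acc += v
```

Let's trace through this code step by step.

Initialize: acc = 0
Initialize: seq = [2, 4, 9, 5, 4]
Entering loop: for n, v in enumerate(seq, start=3):

After execution: acc = 9
9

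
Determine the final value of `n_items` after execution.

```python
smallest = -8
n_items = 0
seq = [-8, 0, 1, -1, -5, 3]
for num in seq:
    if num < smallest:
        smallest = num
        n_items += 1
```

Let's trace through this code step by step.

Initialize: smallest = -8
Initialize: n_items = 0
Initialize: seq = [-8, 0, 1, -1, -5, 3]
Entering loop: for num in seq:

After execution: n_items = 0
0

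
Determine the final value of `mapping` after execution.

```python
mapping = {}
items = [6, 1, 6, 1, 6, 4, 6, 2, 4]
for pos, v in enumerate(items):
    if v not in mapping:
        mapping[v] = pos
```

Let's trace through this code step by step.

Initialize: mapping = {}
Initialize: items = [6, 1, 6, 1, 6, 4, 6, 2, 4]
Entering loop: for pos, v in enumerate(items):

After execution: mapping = {6: 0, 1: 1, 4: 5, 2: 7}
{6: 0, 1: 1, 4: 5, 2: 7}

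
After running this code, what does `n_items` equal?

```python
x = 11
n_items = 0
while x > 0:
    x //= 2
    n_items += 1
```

Let's trace through this code step by step.

Initialize: x = 11
Initialize: n_items = 0
Entering loop: while x > 0:

After execution: n_items = 4
4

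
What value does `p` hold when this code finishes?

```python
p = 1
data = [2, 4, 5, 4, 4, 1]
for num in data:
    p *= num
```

Let's trace through this code step by step.

Initialize: p = 1
Initialize: data = [2, 4, 5, 4, 4, 1]
Entering loop: for num in data:

After execution: p = 640
640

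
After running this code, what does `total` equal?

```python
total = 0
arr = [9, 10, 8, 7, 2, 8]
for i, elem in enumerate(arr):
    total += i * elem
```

Let's trace through this code step by step.

Initialize: total = 0
Initialize: arr = [9, 10, 8, 7, 2, 8]
Entering loop: for i, elem in enumerate(arr):

After execution: total = 95
95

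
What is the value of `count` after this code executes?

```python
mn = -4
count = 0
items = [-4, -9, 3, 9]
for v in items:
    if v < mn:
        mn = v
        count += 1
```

Let's trace through this code step by step.

Initialize: mn = -4
Initialize: count = 0
Initialize: items = [-4, -9, 3, 9]
Entering loop: for v in items:

After execution: count = 1
1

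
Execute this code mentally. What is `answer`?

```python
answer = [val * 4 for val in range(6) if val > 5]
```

Let's trace through this code step by step.

Initialize: answer = [val * 4 for val in range(6) if val > 5]

After execution: answer = []
[]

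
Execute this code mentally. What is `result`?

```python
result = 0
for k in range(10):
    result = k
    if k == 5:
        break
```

Let's trace through this code step by step.

Initialize: result = 0
Entering loop: for k in range(10):

After execution: result = 5
5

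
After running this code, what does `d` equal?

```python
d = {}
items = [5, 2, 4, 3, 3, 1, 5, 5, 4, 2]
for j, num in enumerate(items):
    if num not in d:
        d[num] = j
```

Let's trace through this code step by step.

Initialize: d = {}
Initialize: items = [5, 2, 4, 3, 3, 1, 5, 5, 4, 2]
Entering loop: for j, num in enumerate(items):

After execution: d = {5: 0, 2: 1, 4: 2, 3: 3, 1: 5}
{5: 0, 2: 1, 4: 2, 3: 3, 1: 5}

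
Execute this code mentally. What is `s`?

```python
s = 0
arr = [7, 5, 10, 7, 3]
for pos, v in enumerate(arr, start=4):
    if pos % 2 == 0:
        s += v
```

Let's trace through this code step by step.

Initialize: s = 0
Initialize: arr = [7, 5, 10, 7, 3]
Entering loop: for pos, v in enumerate(arr, start=4):

After execution: s = 20
20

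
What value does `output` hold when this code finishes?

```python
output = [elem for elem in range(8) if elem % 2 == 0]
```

Let's trace through this code step by step.

Initialize: output = [elem for elem in range(8) if elem % 2 == 0]

After execution: output = [0, 2, 4, 6]
[0, 2, 4, 6]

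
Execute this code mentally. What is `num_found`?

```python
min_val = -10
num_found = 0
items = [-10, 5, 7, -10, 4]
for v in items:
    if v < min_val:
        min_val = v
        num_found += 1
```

Let's trace through this code step by step.

Initialize: min_val = -10
Initialize: num_found = 0
Initialize: items = [-10, 5, 7, -10, 4]
Entering loop: for v in items:

After execution: num_found = 0
0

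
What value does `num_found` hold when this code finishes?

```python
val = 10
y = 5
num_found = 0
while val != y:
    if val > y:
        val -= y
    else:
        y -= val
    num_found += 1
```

Let's trace through this code step by step.

Initialize: val = 10
Initialize: y = 5
Initialize: num_found = 0
Entering loop: while val != y:

After execution: num_found = 1
1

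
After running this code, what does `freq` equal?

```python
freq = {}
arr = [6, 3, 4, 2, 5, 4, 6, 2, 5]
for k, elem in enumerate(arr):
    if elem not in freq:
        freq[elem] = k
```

Let's trace through this code step by step.

Initialize: freq = {}
Initialize: arr = [6, 3, 4, 2, 5, 4, 6, 2, 5]
Entering loop: for k, elem in enumerate(arr):

After execution: freq = {6: 0, 3: 1, 4: 2, 2: 3, 5: 4}
{6: 0, 3: 1, 4: 2, 2: 3, 5: 4}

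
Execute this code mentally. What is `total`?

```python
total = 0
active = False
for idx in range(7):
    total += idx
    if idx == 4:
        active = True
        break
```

Let's trace through this code step by step.

Initialize: total = 0
Initialize: active = False
Entering loop: for idx in range(7):

After execution: total = 10
10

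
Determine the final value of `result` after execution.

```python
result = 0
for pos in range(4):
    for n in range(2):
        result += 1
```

Let's trace through this code step by step.

Initialize: result = 0
Entering loop: for pos in range(4):

After execution: result = 8
8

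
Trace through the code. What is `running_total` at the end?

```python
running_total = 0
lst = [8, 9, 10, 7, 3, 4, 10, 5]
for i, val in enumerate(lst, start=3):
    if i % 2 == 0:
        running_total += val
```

Let's trace through this code step by step.

Initialize: running_total = 0
Initialize: lst = [8, 9, 10, 7, 3, 4, 10, 5]
Entering loop: for i, val in enumerate(lst, start=3):

After execution: running_total = 25
25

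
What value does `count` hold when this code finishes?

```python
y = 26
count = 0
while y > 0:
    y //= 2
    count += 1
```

Let's trace through this code step by step.

Initialize: y = 26
Initialize: count = 0
Entering loop: while y > 0:

After execution: count = 5
5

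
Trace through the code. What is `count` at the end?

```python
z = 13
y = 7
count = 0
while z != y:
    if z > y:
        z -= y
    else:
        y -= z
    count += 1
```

Let's trace through this code step by step.

Initialize: z = 13
Initialize: y = 7
Initialize: count = 0
Entering loop: while z != y:

After execution: count = 7
7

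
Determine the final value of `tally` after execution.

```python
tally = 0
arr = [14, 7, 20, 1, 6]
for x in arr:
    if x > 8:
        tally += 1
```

Let's trace through this code step by step.

Initialize: tally = 0
Initialize: arr = [14, 7, 20, 1, 6]
Entering loop: for x in arr:

After execution: tally = 2
2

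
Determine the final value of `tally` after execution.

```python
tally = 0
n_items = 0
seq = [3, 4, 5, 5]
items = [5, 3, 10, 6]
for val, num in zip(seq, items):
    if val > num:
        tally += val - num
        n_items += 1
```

Let's trace through this code step by step.

Initialize: tally = 0
Initialize: n_items = 0
Initialize: seq = [3, 4, 5, 5]
Initialize: items = [5, 3, 10, 6]
Entering loop: for val, num in zip(seq, items):

After execution: tally = 1
1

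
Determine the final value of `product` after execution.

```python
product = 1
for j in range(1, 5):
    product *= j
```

Let's trace through this code step by step.

Initialize: product = 1
Entering loop: for j in range(1, 5):

After execution: product = 24
24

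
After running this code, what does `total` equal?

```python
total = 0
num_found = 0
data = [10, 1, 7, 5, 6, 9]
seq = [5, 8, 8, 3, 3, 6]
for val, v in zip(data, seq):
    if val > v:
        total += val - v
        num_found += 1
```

Let's trace through this code step by step.

Initialize: total = 0
Initialize: num_found = 0
Initialize: data = [10, 1, 7, 5, 6, 9]
Initialize: seq = [5, 8, 8, 3, 3, 6]
Entering loop: for val, v in zip(data, seq):

After execution: total = 13
13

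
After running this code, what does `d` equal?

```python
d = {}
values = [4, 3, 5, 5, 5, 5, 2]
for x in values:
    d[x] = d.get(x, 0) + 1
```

Let's trace through this code step by step.

Initialize: d = {}
Initialize: values = [4, 3, 5, 5, 5, 5, 2]
Entering loop: for x in values:

After execution: d = {4: 1, 3: 1, 5: 4, 2: 1}
{4: 1, 3: 1, 5: 4, 2: 1}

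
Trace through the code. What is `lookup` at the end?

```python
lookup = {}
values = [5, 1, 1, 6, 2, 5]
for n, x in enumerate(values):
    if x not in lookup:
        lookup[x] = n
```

Let's trace through this code step by step.

Initialize: lookup = {}
Initialize: values = [5, 1, 1, 6, 2, 5]
Entering loop: for n, x in enumerate(values):

After execution: lookup = {5: 0, 1: 1, 6: 3, 2: 4}
{5: 0, 1: 1, 6: 3, 2: 4}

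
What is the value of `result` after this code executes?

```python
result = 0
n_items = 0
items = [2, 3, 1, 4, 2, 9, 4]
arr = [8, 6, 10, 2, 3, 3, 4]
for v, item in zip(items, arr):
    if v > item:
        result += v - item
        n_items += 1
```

Let's trace through this code step by step.

Initialize: result = 0
Initialize: n_items = 0
Initialize: items = [2, 3, 1, 4, 2, 9, 4]
Initialize: arr = [8, 6, 10, 2, 3, 3, 4]
Entering loop: for v, item in zip(items, arr):

After execution: result = 8
8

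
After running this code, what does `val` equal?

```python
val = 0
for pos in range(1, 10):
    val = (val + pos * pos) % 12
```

Let's trace through this code step by step.

Initialize: val = 0
Entering loop: for pos in range(1, 10):

After execution: val = 9
9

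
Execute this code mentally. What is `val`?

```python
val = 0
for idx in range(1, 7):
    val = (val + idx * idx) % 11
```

Let's trace through this code step by step.

Initialize: val = 0
Entering loop: for idx in range(1, 7):

After execution: val = 3
3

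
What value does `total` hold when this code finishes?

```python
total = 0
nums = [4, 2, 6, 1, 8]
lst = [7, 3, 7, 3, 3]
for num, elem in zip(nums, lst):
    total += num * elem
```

Let's trace through this code step by step.

Initialize: total = 0
Initialize: nums = [4, 2, 6, 1, 8]
Initialize: lst = [7, 3, 7, 3, 3]
Entering loop: for num, elem in zip(nums, lst):

After execution: total = 103
103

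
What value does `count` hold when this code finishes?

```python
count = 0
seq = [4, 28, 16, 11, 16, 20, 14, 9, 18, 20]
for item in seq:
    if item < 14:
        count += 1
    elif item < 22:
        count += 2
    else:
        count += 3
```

Let's trace through this code step by step.

Initialize: count = 0
Initialize: seq = [4, 28, 16, 11, 16, 20, 14, 9, 18, 20]
Entering loop: for item in seq:

After execution: count = 18
18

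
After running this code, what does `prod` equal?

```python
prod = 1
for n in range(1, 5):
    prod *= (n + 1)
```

Let's trace through this code step by step.

Initialize: prod = 1
Entering loop: for n in range(1, 5):

After execution: prod = 120
120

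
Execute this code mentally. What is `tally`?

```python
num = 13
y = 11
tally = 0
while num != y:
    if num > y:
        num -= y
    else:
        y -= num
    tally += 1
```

Let's trace through this code step by step.

Initialize: num = 13
Initialize: y = 11
Initialize: tally = 0
Entering loop: while num != y:

After execution: tally = 7
7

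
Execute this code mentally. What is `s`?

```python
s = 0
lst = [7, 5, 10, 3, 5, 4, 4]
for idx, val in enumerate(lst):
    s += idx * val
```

Let's trace through this code step by step.

Initialize: s = 0
Initialize: lst = [7, 5, 10, 3, 5, 4, 4]
Entering loop: for idx, val in enumerate(lst):

After execution: s = 98
98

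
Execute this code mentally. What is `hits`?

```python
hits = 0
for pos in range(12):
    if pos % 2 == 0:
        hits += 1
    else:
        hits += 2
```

Let's trace through this code step by step.

Initialize: hits = 0
Entering loop: for pos in range(12):

After execution: hits = 18
18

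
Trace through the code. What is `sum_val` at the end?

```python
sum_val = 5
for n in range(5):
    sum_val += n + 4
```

Let's trace through this code step by step.

Initialize: sum_val = 5
Entering loop: for n in range(5):

After execution: sum_val = 35
35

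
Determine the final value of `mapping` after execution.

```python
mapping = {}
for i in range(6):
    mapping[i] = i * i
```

Let's trace through this code step by step.

Initialize: mapping = {}
Entering loop: for i in range(6):

After execution: mapping = {0: 0, 1: 1, 2: 4, 3: 9, 4: 16, 5: 25}
{0: 0, 1: 1, 2: 4, 3: 9, 4: 16, 5: 25}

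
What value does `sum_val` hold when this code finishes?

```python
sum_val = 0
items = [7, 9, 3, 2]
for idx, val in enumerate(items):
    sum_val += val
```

Let's trace through this code step by step.

Initialize: sum_val = 0
Initialize: items = [7, 9, 3, 2]
Entering loop: for idx, val in enumerate(items):

After execution: sum_val = 21
21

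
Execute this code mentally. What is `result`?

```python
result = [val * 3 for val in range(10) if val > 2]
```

Let's trace through this code step by step.

Initialize: result = [val * 3 for val in range(10) if val > 2]

After execution: result = [9, 12, 15, 18, 21, 24, 27]
[9, 12, 15, 18, 21, 24, 27]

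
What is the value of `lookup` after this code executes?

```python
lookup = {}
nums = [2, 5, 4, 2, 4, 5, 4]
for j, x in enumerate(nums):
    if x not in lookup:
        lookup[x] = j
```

Let's trace through this code step by step.

Initialize: lookup = {}
Initialize: nums = [2, 5, 4, 2, 4, 5, 4]
Entering loop: for j, x in enumerate(nums):

After execution: lookup = {2: 0, 5: 1, 4: 2}
{2: 0, 5: 1, 4: 2}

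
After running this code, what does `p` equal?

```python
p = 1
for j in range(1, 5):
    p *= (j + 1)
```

Let's trace through this code step by step.

Initialize: p = 1
Entering loop: for j in range(1, 5):

After execution: p = 120
120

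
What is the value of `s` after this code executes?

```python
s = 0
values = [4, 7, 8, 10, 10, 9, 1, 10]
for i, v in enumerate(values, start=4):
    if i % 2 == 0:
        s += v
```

Let's trace through this code step by step.

Initialize: s = 0
Initialize: values = [4, 7, 8, 10, 10, 9, 1, 10]
Entering loop: for i, v in enumerate(values, start=4):

After execution: s = 23
23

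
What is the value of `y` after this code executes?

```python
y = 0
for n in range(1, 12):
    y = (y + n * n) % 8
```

Let's trace through this code step by step.

Initialize: y = 0
Entering loop: for n in range(1, 12):

After execution: y = 2
2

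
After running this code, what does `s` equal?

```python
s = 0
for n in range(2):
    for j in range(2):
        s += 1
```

Let's trace through this code step by step.

Initialize: s = 0
Entering loop: for n in range(2):

After execution: s = 4
4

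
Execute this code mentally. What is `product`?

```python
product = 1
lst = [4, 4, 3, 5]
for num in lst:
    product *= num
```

Let's trace through this code step by step.

Initialize: product = 1
Initialize: lst = [4, 4, 3, 5]
Entering loop: for num in lst:

After execution: product = 240
240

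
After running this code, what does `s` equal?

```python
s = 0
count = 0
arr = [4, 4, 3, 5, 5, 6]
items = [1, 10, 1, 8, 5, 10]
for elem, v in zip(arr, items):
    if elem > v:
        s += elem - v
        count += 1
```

Let's trace through this code step by step.

Initialize: s = 0
Initialize: count = 0
Initialize: arr = [4, 4, 3, 5, 5, 6]
Initialize: items = [1, 10, 1, 8, 5, 10]
Entering loop: for elem, v in zip(arr, items):

After execution: s = 5
5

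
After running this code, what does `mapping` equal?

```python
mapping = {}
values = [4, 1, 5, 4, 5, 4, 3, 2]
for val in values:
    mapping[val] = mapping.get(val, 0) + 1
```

Let's trace through this code step by step.

Initialize: mapping = {}
Initialize: values = [4, 1, 5, 4, 5, 4, 3, 2]
Entering loop: for val in values:

After execution: mapping = {4: 3, 1: 1, 5: 2, 3: 1, 2: 1}
{4: 3, 1: 1, 5: 2, 3: 1, 2: 1}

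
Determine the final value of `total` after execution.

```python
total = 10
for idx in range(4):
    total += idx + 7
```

Let's trace through this code step by step.

Initialize: total = 10
Entering loop: for idx in range(4):

After execution: total = 44
44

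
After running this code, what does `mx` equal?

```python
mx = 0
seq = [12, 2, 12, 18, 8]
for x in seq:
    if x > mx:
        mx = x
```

Let's trace through this code step by step.

Initialize: mx = 0
Initialize: seq = [12, 2, 12, 18, 8]
Entering loop: for x in seq:

After execution: mx = 18
18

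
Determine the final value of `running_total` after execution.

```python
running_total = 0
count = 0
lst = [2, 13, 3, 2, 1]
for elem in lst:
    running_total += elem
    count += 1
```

Let's trace through this code step by step.

Initialize: running_total = 0
Initialize: count = 0
Initialize: lst = [2, 13, 3, 2, 1]
Entering loop: for elem in lst:

After execution: running_total = 21
21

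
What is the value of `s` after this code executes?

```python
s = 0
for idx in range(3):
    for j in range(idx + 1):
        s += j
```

Let's trace through this code step by step.

Initialize: s = 0
Entering loop: for idx in range(3):

After execution: s = 4
4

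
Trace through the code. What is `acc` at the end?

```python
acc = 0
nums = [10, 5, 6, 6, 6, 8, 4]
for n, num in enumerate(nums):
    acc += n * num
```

Let's trace through this code step by step.

Initialize: acc = 0
Initialize: nums = [10, 5, 6, 6, 6, 8, 4]
Entering loop: for n, num in enumerate(nums):

After execution: acc = 123
123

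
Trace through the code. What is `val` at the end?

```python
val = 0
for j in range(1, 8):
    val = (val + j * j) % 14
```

Let's trace through this code step by step.

Initialize: val = 0
Entering loop: for j in range(1, 8):

After execution: val = 0
0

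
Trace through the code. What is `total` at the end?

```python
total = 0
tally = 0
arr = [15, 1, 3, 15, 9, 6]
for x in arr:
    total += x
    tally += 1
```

Let's trace through this code step by step.

Initialize: total = 0
Initialize: tally = 0
Initialize: arr = [15, 1, 3, 15, 9, 6]
Entering loop: for x in arr:

After execution: total = 49
49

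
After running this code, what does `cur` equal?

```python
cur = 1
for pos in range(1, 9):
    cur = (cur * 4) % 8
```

Let's trace through this code step by step.

Initialize: cur = 1
Entering loop: for pos in range(1, 9):

After execution: cur = 0
0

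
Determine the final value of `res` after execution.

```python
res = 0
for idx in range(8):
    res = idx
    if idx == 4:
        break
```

Let's trace through this code step by step.

Initialize: res = 0
Entering loop: for idx in range(8):

After execution: res = 4
4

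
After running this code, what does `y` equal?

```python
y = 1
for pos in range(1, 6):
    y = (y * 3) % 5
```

Let's trace through this code step by step.

Initialize: y = 1
Entering loop: for pos in range(1, 6):

After execution: y = 3
3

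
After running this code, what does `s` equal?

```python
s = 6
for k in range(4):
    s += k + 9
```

Let's trace through this code step by step.

Initialize: s = 6
Entering loop: for k in range(4):

After execution: s = 48
48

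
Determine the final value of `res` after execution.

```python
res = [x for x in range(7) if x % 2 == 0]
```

Let's trace through this code step by step.

Initialize: res = [x for x in range(7) if x % 2 == 0]

After execution: res = [0, 2, 4, 6]
[0, 2, 4, 6]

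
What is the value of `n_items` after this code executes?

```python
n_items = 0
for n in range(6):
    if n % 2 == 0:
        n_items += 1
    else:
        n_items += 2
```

Let's trace through this code step by step.

Initialize: n_items = 0
Entering loop: for n in range(6):

After execution: n_items = 9
9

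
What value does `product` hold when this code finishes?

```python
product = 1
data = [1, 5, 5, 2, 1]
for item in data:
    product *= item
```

Let's trace through this code step by step.

Initialize: product = 1
Initialize: data = [1, 5, 5, 2, 1]
Entering loop: for item in data:

After execution: product = 50
50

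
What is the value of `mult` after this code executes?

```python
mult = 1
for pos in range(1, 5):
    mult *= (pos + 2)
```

Let's trace through this code step by step.

Initialize: mult = 1
Entering loop: for pos in range(1, 5):

After execution: mult = 360
360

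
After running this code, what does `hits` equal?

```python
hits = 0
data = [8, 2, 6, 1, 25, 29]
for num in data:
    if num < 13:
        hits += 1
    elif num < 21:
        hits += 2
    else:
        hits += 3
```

Let's trace through this code step by step.

Initialize: hits = 0
Initialize: data = [8, 2, 6, 1, 25, 29]
Entering loop: for num in data:

After execution: hits = 10
10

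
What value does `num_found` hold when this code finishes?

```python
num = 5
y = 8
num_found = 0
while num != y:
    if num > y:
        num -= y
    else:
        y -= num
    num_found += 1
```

Let's trace through this code step by step.

Initialize: num = 5
Initialize: y = 8
Initialize: num_found = 0
Entering loop: while num != y:

After execution: num_found = 4
4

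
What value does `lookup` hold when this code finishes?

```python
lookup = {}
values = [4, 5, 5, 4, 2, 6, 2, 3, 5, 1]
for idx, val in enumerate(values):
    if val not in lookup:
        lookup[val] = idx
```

Let's trace through this code step by step.

Initialize: lookup = {}
Initialize: values = [4, 5, 5, 4, 2, 6, 2, 3, 5, 1]
Entering loop: for idx, val in enumerate(values):

After execution: lookup = {4: 0, 5: 1, 2: 4, 6: 5, 3: 7, 1: 9}
{4: 0, 5: 1, 2: 4, 6: 5, 3: 7, 1: 9}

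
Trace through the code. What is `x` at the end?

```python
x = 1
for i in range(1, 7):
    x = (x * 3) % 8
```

Let's trace through this code step by step.

Initialize: x = 1
Entering loop: for i in range(1, 7):

After execution: x = 1
1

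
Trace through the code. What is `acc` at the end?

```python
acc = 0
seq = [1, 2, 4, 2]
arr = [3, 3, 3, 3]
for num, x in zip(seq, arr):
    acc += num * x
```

Let's trace through this code step by step.

Initialize: acc = 0
Initialize: seq = [1, 2, 4, 2]
Initialize: arr = [3, 3, 3, 3]
Entering loop: for num, x in zip(seq, arr):

After execution: acc = 27
27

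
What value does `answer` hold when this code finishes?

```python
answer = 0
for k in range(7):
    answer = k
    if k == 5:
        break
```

Let's trace through this code step by step.

Initialize: answer = 0
Entering loop: for k in range(7):

After execution: answer = 5
5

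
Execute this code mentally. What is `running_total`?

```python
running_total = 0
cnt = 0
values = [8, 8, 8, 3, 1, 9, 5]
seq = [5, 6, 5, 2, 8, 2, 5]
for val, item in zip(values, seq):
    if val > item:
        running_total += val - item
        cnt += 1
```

Let's trace through this code step by step.

Initialize: running_total = 0
Initialize: cnt = 0
Initialize: values = [8, 8, 8, 3, 1, 9, 5]
Initialize: seq = [5, 6, 5, 2, 8, 2, 5]
Entering loop: for val, item in zip(values, seq):

After execution: running_total = 16
16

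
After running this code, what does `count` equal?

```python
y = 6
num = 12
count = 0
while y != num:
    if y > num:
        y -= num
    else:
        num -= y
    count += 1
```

Let's trace through this code step by step.

Initialize: y = 6
Initialize: num = 12
Initialize: count = 0
Entering loop: while y != num:

After execution: count = 1
1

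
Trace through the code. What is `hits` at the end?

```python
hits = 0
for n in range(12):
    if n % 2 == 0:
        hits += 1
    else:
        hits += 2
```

Let's trace through this code step by step.

Initialize: hits = 0
Entering loop: for n in range(12):

After execution: hits = 18
18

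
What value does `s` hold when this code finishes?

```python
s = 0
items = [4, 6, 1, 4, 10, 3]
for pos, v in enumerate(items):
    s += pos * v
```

Let's trace through this code step by step.

Initialize: s = 0
Initialize: items = [4, 6, 1, 4, 10, 3]
Entering loop: for pos, v in enumerate(items):

After execution: s = 75
75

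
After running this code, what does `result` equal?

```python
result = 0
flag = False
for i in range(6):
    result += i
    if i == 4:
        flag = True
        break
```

Let's trace through this code step by step.

Initialize: result = 0
Initialize: flag = False
Entering loop: for i in range(6):

After execution: result = 10
10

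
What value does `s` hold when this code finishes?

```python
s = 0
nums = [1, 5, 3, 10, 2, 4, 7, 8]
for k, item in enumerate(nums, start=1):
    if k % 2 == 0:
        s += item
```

Let's trace through this code step by step.

Initialize: s = 0
Initialize: nums = [1, 5, 3, 10, 2, 4, 7, 8]
Entering loop: for k, item in enumerate(nums, start=1):

After execution: s = 27
27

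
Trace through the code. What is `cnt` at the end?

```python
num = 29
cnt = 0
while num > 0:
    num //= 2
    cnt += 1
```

Let's trace through this code step by step.

Initialize: num = 29
Initialize: cnt = 0
Entering loop: while num > 0:

After execution: cnt = 5
5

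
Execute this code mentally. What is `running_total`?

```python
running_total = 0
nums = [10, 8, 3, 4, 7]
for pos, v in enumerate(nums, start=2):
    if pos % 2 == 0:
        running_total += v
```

Let's trace through this code step by step.

Initialize: running_total = 0
Initialize: nums = [10, 8, 3, 4, 7]
Entering loop: for pos, v in enumerate(nums, start=2):

After execution: running_total = 20
20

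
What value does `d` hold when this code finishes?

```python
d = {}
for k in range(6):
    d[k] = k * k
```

Let's trace through this code step by step.

Initialize: d = {}
Entering loop: for k in range(6):

After execution: d = {0: 0, 1: 1, 2: 4, 3: 9, 4: 16, 5: 25}
{0: 0, 1: 1, 2: 4, 3: 9, 4: 16, 5: 25}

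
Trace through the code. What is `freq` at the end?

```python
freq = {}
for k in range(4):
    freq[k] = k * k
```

Let's trace through this code step by step.

Initialize: freq = {}
Entering loop: for k in range(4):

After execution: freq = {0: 0, 1: 1, 2: 4, 3: 9}
{0: 0, 1: 1, 2: 4, 3: 9}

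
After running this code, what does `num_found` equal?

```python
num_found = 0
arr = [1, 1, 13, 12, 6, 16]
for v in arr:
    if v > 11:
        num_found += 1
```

Let's trace through this code step by step.

Initialize: num_found = 0
Initialize: arr = [1, 1, 13, 12, 6, 16]
Entering loop: for v in arr:

After execution: num_found = 3
3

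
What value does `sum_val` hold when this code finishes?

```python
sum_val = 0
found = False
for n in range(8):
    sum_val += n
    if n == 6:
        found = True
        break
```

Let's trace through this code step by step.

Initialize: sum_val = 0
Initialize: found = False
Entering loop: for n in range(8):

After execution: sum_val = 21
21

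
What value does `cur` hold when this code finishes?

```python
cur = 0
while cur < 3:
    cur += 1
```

Let's trace through this code step by step.

Initialize: cur = 0
Entering loop: while cur < 3:

After execution: cur = 3
3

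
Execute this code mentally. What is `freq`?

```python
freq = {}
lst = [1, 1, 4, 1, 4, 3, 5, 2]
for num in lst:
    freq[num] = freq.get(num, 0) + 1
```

Let's trace through this code step by step.

Initialize: freq = {}
Initialize: lst = [1, 1, 4, 1, 4, 3, 5, 2]
Entering loop: for num in lst:

After execution: freq = {1: 3, 4: 2, 3: 1, 5: 1, 2: 1}
{1: 3, 4: 2, 3: 1, 5: 1, 2: 1}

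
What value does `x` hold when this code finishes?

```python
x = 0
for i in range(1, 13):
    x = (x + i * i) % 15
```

Let's trace through this code step by step.

Initialize: x = 0
Entering loop: for i in range(1, 13):

After execution: x = 5
5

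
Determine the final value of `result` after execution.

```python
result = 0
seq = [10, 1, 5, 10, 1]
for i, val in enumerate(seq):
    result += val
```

Let's trace through this code step by step.

Initialize: result = 0
Initialize: seq = [10, 1, 5, 10, 1]
Entering loop: for i, val in enumerate(seq):

After execution: result = 27
27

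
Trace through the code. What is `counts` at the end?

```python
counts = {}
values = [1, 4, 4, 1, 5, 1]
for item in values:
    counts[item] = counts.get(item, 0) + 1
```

Let's trace through this code step by step.

Initialize: counts = {}
Initialize: values = [1, 4, 4, 1, 5, 1]
Entering loop: for item in values:

After execution: counts = {1: 3, 4: 2, 5: 1}
{1: 3, 4: 2, 5: 1}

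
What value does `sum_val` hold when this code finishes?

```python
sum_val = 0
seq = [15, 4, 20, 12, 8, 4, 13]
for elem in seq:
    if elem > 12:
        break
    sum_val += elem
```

Let's trace through this code step by step.

Initialize: sum_val = 0
Initialize: seq = [15, 4, 20, 12, 8, 4, 13]
Entering loop: for elem in seq:

After execution: sum_val = 0
0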